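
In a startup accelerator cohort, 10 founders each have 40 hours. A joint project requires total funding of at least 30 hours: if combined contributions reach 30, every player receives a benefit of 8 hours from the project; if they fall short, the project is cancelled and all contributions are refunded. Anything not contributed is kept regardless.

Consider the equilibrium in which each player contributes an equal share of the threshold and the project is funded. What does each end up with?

Equal share of the threshold: 30/10 = 3.
At this profile no one gains by cutting their contribution: any cut drops the total below 30, the project is cancelled, contributions are refunded, and the deviator ends with 40, which is less than 40 − 3 + 8 = 45. Contributing more than 3 just wastes the excess. So contributing exactly 3 is a best response.
Each player's payoff: 40 − 3 + 8 = 45.

45 hours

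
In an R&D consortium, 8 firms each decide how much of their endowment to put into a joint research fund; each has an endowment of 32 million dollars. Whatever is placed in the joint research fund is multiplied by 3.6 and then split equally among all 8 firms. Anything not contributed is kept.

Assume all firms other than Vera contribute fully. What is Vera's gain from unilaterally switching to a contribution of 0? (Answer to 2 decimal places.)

Switching from a contribution of 32 to 0 lets Vera keep an extra 32 million dollars, but lowers the joint research fund by 32, which costs Vera their own share of that drop: 3.6/8 × 32 = 14.40.
Net gain = 32 − 14.40 = 17.60. The private return per contributed unit (0.4500) is below 1, so free-riding is indeed the best response regardless of what the others do.

17.60 million dollars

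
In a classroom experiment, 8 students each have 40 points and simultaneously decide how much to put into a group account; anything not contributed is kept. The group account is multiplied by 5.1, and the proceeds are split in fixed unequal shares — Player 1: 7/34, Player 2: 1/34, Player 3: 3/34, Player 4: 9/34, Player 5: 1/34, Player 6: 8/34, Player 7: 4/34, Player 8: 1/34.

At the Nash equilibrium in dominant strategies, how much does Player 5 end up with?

58.00 points

A player with share s gets back 5.1·s per unit contributed, so full contribution is dominant for anyone with s > 1/5.1 = 0.1961 and zero contribution is dominant for anyone below.
Player 1, Player 4 and Player 6 are above the threshold, contributing 40 each; the remaining 5 contribute 0. Total contributed: 120.
Player 5 keeps 40 and receives 5.1 × 120 × 1/34 = 18.00 from the group account, for a payoff of 58.00.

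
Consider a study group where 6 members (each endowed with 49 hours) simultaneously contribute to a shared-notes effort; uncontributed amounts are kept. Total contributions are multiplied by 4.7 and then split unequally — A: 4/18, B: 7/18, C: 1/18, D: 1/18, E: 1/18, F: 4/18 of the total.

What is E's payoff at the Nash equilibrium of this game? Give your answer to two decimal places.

87.38 hours

Player j's private return per contributed unit is 4.7 × (j's share). Contributing is weakly dominant for j when that share is at least 1/4.7 = 0.2128, and contributing 0 is dominant otherwise.
A, B and F are above the threshold, contributing 49 each; the remaining 3 contribute 0. Total contributed: 147.
E keeps 49 and receives 4.7 × 147 × 1/18 = 38.38 from the shared-notes effort, for a payoff of 87.38.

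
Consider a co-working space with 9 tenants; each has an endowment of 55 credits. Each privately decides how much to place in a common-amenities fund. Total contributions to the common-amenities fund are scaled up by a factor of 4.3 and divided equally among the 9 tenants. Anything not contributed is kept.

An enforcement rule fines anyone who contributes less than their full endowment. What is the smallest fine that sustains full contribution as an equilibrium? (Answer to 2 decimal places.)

Given the others contribute fully, the best deviation is to contribute 0 (any partial contribution still incurs the fine and gives up units whose private return 0.4778 is below 1).
Deviating from 55 to 0 saves 55 credits but forfeits the deviator's share of the drop in the common-amenities fund: 4.3/9 × 55 = 26.28.
So the deviation gain is 55 − 26.28 = 28.72, and the fine must be at least 28.72 credits to wipe it out.

28.72 credits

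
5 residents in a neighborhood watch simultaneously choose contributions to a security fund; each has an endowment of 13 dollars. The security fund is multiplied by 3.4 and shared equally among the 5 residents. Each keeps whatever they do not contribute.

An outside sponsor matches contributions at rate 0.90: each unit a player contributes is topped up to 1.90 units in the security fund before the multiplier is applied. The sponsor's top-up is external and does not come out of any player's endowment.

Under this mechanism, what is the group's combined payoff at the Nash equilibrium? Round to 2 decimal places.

419.90 dollars

With the mechanism, a contributed unit returns 3.4 × 1.90 / 5 = 1.2920 per unit of net cost to the contributor — now above 1 — so contributing fully is weakly dominant for every player.
At the Nash equilibrium everyone contributes 13. Group total payoff = 3.4 × 1.90 × 65 = 419.90.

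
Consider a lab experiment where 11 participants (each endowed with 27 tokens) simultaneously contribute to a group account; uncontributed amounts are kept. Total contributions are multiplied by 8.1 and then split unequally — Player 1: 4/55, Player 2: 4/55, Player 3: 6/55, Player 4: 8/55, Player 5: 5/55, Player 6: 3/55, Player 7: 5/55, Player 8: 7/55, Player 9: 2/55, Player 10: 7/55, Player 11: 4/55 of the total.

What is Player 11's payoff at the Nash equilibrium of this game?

Each unit j contributes comes back to j as 8.1 × (j's share), so j prefers to contribute only if that share exceeds 1/8.1 = 0.1235; otherwise keeping the unit dominates.
Player 4, Player 8 and Player 10 clear that bar, contributing 27 each; the remaining 8 contribute 0. Total contributed: 81.
Player 11 keeps 27 and receives 8.1 × 81 × 4/55 = 47.72 from the group account, for a payoff of 74.72.

74.72 tokens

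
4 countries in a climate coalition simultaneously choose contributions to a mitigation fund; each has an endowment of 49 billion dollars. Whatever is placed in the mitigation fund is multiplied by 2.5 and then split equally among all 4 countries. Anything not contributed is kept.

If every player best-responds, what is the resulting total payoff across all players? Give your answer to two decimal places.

196.00 billion dollars

Each contributed unit returns 2.5/4 = 0.6250 to its contributor — below 1 — so contributing 0 is dominant for every player. At the Nash equilibrium everyone keeps their 49, and the group total is 4 × 49 = 196.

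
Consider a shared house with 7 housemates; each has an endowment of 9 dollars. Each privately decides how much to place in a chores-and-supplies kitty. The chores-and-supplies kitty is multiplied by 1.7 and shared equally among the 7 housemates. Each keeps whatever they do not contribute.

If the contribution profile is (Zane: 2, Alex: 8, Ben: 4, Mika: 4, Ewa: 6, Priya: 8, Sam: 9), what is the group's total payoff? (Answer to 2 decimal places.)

91.70 dollars

Total contributed: 2 + 8 + 4 + 4 + 6 + 8 + 9 = 41; total kept: 7 × 9 − 41 = 22.
The chores-and-supplies kitty pays out 1.7 × 41 = 69.70 in aggregate.
Group total = 22 + 69.70 = 91.70.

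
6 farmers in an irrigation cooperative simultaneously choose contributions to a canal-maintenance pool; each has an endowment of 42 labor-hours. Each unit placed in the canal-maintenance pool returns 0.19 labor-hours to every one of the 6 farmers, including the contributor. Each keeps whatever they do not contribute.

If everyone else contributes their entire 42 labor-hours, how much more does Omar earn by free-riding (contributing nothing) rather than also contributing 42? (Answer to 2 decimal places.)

34.02 labor-hours

Switching from a contribution of 42 to 0 lets Omar keep an extra 42 labor-hours, but lowers the canal-maintenance pool by 42, which costs Omar their own share of that drop: 0.19 × 42 = 7.98.
Net gain = 42 − 7.98 = 34.02. The private return per contributed unit (0.19) is below 1, so free-riding is indeed the best response regardless of what the others do.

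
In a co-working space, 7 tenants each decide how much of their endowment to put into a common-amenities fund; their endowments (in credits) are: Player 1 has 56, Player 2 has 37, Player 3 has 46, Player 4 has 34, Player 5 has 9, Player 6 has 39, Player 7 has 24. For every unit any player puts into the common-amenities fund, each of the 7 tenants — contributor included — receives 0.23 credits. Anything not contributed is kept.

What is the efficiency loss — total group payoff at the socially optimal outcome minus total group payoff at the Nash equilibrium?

149.45 credits

The private return per contributed unit is 0.23 < 1 for everyone, so the Nash equilibrium is zero contribution and the group total is Σ E_j = 56 + 37 + 46 + 34 + 9 + 39 + 24 = 245.
Each contributed unit returns 1.610 to the group, so the social optimum is full contribution by everyone: group total = 1.610 × 245 = 394.45.
Efficiency loss = (1.610 − 1) × 245 = 149.45.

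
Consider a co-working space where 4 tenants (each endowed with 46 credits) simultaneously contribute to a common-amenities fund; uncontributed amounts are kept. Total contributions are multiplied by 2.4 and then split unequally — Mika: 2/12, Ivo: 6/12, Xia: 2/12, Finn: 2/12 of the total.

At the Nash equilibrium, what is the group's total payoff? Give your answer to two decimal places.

Each unit j contributes comes back to j as 2.4 × (j's share), so j prefers to contribute only if that share exceeds 1/2.4 = 0.4167; otherwise keeping the unit dominates.
Ivo alone (share 6/12) is above the threshold, contributing 46; the remaining 3 contribute 0. Total contributed: 46.
The common-amenities fund pays out 2.4 × 46 = 110.40 in total (split across the unequal shares, but the aggregate is all that matters for the group sum).
The 3 free-riders keep 46 each, adding 138. Group total = 138 + 110.40 = 248.40.

248.40 credits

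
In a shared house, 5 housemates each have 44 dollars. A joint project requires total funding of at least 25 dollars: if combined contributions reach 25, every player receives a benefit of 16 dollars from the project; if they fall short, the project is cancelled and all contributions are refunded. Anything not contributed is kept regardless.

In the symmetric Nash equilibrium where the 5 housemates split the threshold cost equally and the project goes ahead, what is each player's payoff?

Equal share of the threshold: 25/5 = 5.
At this profile no one gains by cutting their contribution: any cut drops the total below 25, the project is cancelled, contributions are refunded, and the deviator ends with 44, which is less than 44 − 5 + 16 = 55. Contributing more than 5 just wastes the excess. So contributing exactly 5 is a best response.
Each player's payoff: 44 − 5 + 16 = 55.

55 dollars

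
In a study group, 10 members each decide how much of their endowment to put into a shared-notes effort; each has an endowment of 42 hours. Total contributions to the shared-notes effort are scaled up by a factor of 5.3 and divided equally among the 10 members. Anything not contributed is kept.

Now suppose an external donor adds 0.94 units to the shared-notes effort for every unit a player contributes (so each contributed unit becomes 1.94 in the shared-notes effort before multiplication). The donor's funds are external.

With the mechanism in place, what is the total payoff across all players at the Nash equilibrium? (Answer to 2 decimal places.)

4318.44 hours

The effective private return per unit is now 5.3 × 1.94 / 10 = 1.0282 > 1, so every player's dominant strategy flips to full contribution.
So the Nash equilibrium is full contribution by all 10; the group earns 5.3 × 1.94 × 420 = 4318.44.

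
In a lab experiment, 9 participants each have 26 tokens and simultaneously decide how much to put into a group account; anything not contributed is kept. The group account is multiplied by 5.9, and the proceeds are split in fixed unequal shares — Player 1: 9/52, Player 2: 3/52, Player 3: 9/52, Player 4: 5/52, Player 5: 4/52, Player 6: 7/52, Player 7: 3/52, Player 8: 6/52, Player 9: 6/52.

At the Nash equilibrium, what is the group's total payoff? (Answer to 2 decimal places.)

Player j's private return per contributed unit is 5.9 × (j's share). Contributing is weakly dominant for j when that share is at least 1/5.9 = 0.1695, and contributing 0 is dominant otherwise.
The shares above 0.1695 belong to Player 1 and Player 3, contributing 26 each; the remaining 7 contribute 0. Total contributed: 52.
The group account pays out 5.9 × 52 = 306.80 in total (split across the unequal shares, but the aggregate is all that matters for the group sum).
The 7 free-riders keep 26 each, adding 182. Group total = 182 + 306.80 = 488.80.

488.80 tokens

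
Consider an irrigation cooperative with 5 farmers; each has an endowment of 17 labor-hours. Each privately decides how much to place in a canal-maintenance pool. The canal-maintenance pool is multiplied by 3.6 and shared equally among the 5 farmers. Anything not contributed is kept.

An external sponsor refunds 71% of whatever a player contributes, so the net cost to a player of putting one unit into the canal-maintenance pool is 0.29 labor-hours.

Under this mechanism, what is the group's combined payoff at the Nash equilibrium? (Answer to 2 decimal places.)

366.35 labor-hours

Under the mechanism each unit contributed yields (3.6/5) / 0.29 = 2.4828 back to its contributor per unit of net cost, which exceeds 1, making full contribution the dominant choice for everyone.
So the Nash equilibrium is full contribution by all 5; the group earns 5 × (17 × 0.71 + 3.6 × 17) = 366.35.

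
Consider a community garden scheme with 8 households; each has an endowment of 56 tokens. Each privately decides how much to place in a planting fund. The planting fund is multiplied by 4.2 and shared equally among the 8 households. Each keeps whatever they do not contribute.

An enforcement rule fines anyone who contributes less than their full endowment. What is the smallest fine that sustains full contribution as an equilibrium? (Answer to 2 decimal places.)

Given the others contribute fully, the best deviation is to contribute 0 (any partial contribution still incurs the fine and gives up units whose private return 0.5250 is below 1).
Deviating from 56 to 0 saves 56 tokens but forfeits the deviator's share of the drop in the planting fund: 4.2/8 × 56 = 29.40.
So the deviation gain is 56 − 29.40 = 26.60, and the fine must be at least 26.60 tokens to wipe it out.

26.60 tokens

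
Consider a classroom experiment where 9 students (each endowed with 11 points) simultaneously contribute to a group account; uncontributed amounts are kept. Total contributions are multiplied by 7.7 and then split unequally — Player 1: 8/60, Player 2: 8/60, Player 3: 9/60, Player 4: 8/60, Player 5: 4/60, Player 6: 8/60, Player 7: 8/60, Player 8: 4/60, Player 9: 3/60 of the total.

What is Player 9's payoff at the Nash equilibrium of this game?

36.41 points

For player j, contributing a unit is worthwhile iff 7.7 × (j's share) ≥ 1, i.e. iff j's share is at least 0.1299.
Player 1, Player 2, Player 3, Player 4, Player 6 and Player 7 clear that bar, contributing 11 each; the remaining 3 contribute 0. Total contributed: 66.
Player 9 keeps 11 and receives 7.7 × 66 × 3/60 = 25.41 from the group account, for a payoff of 36.41.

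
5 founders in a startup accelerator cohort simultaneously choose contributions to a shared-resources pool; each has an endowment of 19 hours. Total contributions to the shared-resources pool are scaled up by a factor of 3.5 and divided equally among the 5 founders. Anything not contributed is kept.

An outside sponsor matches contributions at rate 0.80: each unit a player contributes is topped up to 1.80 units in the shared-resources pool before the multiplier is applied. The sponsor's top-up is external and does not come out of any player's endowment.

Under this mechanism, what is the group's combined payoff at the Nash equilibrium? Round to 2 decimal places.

Under the mechanism each unit contributed yields 3.5 × 1.80 / 5 = 1.2600 back to its contributor per unit of net cost, which exceeds 1, making full contribution the dominant choice for everyone.
So the Nash equilibrium is full contribution by all 5; the group earns 3.5 × 1.80 × 95 = 598.50.

598.50 hours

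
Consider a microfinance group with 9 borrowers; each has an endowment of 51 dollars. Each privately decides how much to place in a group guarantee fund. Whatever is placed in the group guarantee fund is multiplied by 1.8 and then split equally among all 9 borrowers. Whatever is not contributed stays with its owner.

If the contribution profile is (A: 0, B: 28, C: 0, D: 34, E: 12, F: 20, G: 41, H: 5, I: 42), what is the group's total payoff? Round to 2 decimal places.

604.60 dollars

Total contributed: 0 + 28 + 0 + 34 + 12 + 20 + 41 + 5 + 42 = 182; total kept: 9 × 51 − 182 = 277.
The group guarantee fund pays out 1.8 × 182 = 327.60 in aggregate.
Group total = 277 + 327.60 = 604.60.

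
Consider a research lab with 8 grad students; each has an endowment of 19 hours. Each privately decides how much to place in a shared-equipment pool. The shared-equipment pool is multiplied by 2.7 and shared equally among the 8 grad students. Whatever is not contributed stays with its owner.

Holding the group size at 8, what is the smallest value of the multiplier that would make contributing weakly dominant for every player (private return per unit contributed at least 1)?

A contributed unit returns (multiplier)/8 to its contributor.
This reaches 1 exactly when the multiplier is 8.

8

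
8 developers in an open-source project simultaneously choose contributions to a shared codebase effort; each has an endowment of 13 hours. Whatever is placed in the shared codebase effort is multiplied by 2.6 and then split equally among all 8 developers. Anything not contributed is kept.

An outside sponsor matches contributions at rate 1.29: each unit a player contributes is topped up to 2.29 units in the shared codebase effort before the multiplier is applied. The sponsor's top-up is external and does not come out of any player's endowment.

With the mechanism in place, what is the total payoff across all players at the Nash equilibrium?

With the mechanism, a contributed unit returns 2.6 × 2.29 / 8 = 0.7443 per unit of net cost — still below 1 — so contributing 0 remains dominant for every player.
At the Nash equilibrium no one contributes; group total payoff = 8 × 13 = 104.

104.00 hours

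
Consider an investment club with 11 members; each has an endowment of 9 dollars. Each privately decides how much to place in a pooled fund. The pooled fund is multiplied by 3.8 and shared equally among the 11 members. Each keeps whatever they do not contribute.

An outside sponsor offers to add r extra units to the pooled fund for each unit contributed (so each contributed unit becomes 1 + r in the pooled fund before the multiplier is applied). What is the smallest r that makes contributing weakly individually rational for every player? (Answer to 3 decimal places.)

1.895

With matching at rate r, one contributed unit becomes (1 + r) in the pooled fund and returns 3.8 × (1 + r) / 11 to the contributor.
Setting this equal to 1: 1 + r = 11/3.8 = 2.8947.
So the minimum matching rate is r = 2.8947 − 1 = 1.895.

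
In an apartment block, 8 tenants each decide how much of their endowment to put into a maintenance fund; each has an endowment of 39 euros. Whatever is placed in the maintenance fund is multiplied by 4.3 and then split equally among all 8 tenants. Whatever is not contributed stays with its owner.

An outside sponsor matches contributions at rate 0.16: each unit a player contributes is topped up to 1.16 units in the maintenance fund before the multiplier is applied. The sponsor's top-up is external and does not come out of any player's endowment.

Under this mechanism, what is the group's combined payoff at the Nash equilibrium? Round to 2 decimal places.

312.00 euros

With the mechanism, a contributed unit returns 4.3 × 1.16 / 8 = 0.6235 per unit of net cost — still below 1 — so contributing 0 remains dominant for every player.
Everyone keeps their endowment and the group total is 8 × 39 = 312.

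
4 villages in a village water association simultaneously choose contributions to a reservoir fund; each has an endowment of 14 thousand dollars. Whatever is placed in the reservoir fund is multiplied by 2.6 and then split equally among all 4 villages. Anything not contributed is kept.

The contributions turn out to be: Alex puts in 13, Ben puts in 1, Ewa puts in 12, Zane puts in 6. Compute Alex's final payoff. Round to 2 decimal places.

Total contributed: 13 + 1 + 12 + 6 = 32.
Each receives 2.6 × 32 / 4 = 20.80 from the reservoir fund.
Alex keeps 14 − 13 = 1, so Alex's payoff is 1 + 20.80 = 21.80.

21.80 thousand dollars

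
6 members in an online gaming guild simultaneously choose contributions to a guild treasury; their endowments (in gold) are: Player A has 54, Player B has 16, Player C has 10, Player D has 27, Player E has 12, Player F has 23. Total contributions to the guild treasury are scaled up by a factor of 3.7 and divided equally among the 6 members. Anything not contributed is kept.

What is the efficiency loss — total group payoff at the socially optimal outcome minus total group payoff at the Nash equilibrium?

383.40 gold

The private return per contributed unit is 3.7/6 = 0.6167 < 1 for every player regardless of endowment, so the Nash equilibrium is zero contribution and the group total is Σ E_j = 54 + 16 + 10 + 27 + 12 + 23 = 142.
Each contributed unit returns 3.700 to the group, so the social optimum is full contribution by everyone: group total = 3.700 × 142 = 525.40.
Efficiency loss = (3.700 − 1) × 142 = 383.40.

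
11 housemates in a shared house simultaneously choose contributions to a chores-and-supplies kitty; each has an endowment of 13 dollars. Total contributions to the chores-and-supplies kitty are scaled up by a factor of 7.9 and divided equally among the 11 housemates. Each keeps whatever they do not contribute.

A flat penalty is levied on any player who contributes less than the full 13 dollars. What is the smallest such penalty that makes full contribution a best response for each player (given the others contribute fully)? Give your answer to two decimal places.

Given the others contribute fully, the best deviation is to contribute 0 (any partial contribution still incurs the fine and gives up units whose private return 0.7182 is below 1).
Deviating from 13 to 0 saves 13 dollars but forfeits the deviator's share of the drop in the chores-and-supplies kitty: 7.9/11 × 13 = 9.34.
So the deviation gain is 13 − 9.34 = 3.66, and the fine must be at least 3.66 dollars to wipe it out.

3.66 dollars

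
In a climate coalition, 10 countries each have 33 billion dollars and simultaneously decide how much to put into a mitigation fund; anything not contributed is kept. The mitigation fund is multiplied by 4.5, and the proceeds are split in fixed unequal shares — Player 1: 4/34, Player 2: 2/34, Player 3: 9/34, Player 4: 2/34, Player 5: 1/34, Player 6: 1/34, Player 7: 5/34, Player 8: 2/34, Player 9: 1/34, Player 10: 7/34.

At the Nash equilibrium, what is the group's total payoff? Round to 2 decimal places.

445.50 billion dollars

Player j's private return per contributed unit is 4.5 × (j's share). Contributing is weakly dominant for j when that share is at least 1/4.5 = 0.2222, and contributing 0 is dominant otherwise.
Player 3 alone (share 9/34) is above the threshold, contributing 33; the remaining 9 contribute 0. Total contributed: 33.
The mitigation fund pays out 4.5 × 33 = 148.50 in total (split across the unequal shares, but the aggregate is all that matters for the group sum).
The 9 free-riders keep 33 each, adding 297. Group total = 297 + 148.50 = 445.50.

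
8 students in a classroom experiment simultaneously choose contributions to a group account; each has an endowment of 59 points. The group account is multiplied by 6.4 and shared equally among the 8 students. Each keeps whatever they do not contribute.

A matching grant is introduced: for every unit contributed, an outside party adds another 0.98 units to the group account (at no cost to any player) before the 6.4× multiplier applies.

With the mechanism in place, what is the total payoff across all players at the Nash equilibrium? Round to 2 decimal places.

5981.18 points

With the mechanism, a contributed unit returns 6.4 × 1.98 / 8 = 1.5840 per unit of net cost to the contributor — now above 1 — so contributing fully is weakly dominant for every player.
At the Nash equilibrium everyone contributes 59. Group total payoff = 6.4 × 1.98 × 472 = 5981.18.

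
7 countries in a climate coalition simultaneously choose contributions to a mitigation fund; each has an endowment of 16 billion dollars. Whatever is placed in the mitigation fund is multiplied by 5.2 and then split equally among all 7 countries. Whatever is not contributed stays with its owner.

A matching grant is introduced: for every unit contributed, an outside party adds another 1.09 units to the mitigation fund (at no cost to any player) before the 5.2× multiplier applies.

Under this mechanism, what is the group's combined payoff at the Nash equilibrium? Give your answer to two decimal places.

1217.22 billion dollars

The effective private return per unit is now 5.2 × 2.09 / 7 = 1.5526 > 1, so every player's dominant strategy flips to full contribution.
So the Nash equilibrium is full contribution by all 7; the group earns 5.2 × 2.09 × 112 = 1217.22.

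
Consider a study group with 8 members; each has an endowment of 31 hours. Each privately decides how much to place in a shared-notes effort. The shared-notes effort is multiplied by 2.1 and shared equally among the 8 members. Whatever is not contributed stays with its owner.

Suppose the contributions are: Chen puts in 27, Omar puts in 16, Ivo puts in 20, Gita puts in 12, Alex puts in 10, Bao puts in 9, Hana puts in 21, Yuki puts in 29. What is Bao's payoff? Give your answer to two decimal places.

59.80 hours

Total contributed: 27 + 16 + 20 + 12 + 10 + 9 + 21 + 29 = 144.
Each receives 2.1 × 144 / 8 = 37.80 from the shared-notes effort.
Bao keeps 31 − 9 = 22, so Bao's payoff is 22 + 37.80 = 59.80.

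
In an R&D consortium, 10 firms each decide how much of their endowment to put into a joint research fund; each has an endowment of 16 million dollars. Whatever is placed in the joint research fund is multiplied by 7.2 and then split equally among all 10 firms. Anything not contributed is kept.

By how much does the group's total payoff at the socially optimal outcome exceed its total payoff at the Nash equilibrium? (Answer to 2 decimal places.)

Each contributed unit returns 7.2/10 = 0.7200 to its contributor — below 1 — so contributing 0 is dominant for every player. At the Nash equilibrium everyone keeps their 16, and the group total is 10 × 16 = 160.
Each contributed unit returns 7.200 to the group as a whole (0.7200 to each of 10 players), which exceeds 1, so the social optimum is full contribution: group total = 7.200 × 160 = 1152.00.
Efficiency loss = 1152.00 − 160 = 992.00.

992.00 million dollars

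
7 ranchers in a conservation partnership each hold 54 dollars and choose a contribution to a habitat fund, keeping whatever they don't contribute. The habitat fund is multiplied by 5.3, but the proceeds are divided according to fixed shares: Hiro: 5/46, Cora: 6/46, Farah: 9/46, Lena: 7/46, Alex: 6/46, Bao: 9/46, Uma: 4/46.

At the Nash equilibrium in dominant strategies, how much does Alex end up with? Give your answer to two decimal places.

128.66 dollars

For player j, contributing a unit is worthwhile iff 5.3 × (j's share) ≥ 1, i.e. iff j's share is at least 0.1887.
Farah and Bao are above the threshold, contributing 54 each; the remaining 5 contribute 0. Total contributed: 108.
Alex keeps 54 and receives 5.3 × 108 × 6/46 = 74.66 from the habitat fund, for a payoff of 128.66.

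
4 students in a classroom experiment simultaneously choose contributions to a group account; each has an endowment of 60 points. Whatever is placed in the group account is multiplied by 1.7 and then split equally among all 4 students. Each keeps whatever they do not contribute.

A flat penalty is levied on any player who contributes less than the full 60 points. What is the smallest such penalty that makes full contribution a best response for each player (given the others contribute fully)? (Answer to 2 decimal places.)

34.50 points

Given the others contribute fully, the best deviation is to contribute 0 (any partial contribution still incurs the fine and gives up units whose private return 0.4250 is below 1).
Deviating from 60 to 0 saves 60 points but forfeits the deviator's share of the drop in the group account: 1.7/4 × 60 = 25.50.
So the deviation gain is 60 − 25.50 = 34.50, and the fine must be at least 34.50 points to wipe it out.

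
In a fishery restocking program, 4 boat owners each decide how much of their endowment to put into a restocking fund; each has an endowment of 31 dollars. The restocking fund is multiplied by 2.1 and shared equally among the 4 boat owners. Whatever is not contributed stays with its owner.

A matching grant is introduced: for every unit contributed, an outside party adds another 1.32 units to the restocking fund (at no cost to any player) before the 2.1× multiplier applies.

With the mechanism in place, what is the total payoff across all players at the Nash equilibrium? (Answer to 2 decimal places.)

With the mechanism, a contributed unit returns 2.1 × 2.32 / 4 = 1.2180 per unit of net cost to the contributor — now above 1 — so contributing fully is weakly dominant for every player.
At the Nash equilibrium everyone contributes 31. Group total payoff = 2.1 × 2.32 × 124 = 604.13.

604.13 dollars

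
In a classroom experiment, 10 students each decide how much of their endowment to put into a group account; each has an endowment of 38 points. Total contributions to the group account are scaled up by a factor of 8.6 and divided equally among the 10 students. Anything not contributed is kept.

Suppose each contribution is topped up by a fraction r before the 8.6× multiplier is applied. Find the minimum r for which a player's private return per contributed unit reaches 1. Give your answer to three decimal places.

0.163

With matching at rate r, one contributed unit becomes (1 + r) in the group account and returns 8.6 × (1 + r) / 10 to the contributor.
Setting this equal to 1: 1 + r = 10/8.6 = 1.1628.
So the minimum matching rate is r = 1.1628 − 1 = 0.163.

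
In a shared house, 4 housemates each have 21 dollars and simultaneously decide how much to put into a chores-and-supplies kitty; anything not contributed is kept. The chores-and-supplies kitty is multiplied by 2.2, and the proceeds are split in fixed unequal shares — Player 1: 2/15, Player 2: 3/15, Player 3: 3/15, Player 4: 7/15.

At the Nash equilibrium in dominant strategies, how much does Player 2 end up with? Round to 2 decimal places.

30.24 dollars

Each unit j contributes comes back to j as 2.2 × (j's share), so j prefers to contribute only if that share exceeds 1/2.2 = 0.4545; otherwise keeping the unit dominates.
The only share above 0.4545 is Player 4's 7/15, contributing 21; the remaining 3 contribute 0. Total contributed: 21.
Player 2 keeps 21 and receives 2.2 × 21 × 3/15 = 9.24 from the chores-and-supplies kitty, for a payoff of 30.24.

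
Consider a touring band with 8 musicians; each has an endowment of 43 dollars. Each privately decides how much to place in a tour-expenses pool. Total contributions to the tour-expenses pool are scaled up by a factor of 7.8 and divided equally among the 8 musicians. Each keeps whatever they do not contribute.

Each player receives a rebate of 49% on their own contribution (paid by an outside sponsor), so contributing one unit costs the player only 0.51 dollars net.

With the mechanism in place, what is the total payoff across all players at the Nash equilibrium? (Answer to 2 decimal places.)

The effective private return per unit is now (7.8/8) / 0.51 = 1.9118 > 1, so every player's dominant strategy flips to full contribution.
So the Nash equilibrium is full contribution by all 8; the group earns 8 × (43 × 0.49 + 7.8 × 43) = 2851.76.

2851.76 dollars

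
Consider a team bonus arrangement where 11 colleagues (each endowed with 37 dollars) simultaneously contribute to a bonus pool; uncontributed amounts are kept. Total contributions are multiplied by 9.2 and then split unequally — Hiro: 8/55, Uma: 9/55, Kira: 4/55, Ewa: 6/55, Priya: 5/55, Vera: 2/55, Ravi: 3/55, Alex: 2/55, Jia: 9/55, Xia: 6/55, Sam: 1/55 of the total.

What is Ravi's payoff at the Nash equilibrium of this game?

For player j, contributing a unit is worthwhile iff 9.2 × (j's share) ≥ 1, i.e. iff j's share is at least 0.1087.
The shares above 0.1087 belong to Hiro, Uma, Ewa, Jia and Xia, contributing 37 each; the remaining 6 contribute 0. Total contributed: 185.
Ravi keeps 37 and receives 9.2 × 185 × 3/55 = 92.84 from the bonus pool, for a payoff of 129.84.

129.84 dollars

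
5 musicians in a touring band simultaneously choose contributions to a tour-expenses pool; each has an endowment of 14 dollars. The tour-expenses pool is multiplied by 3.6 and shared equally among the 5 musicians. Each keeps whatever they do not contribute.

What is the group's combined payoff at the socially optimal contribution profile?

252.00 dollars

Each contributed unit returns 3.600 to the group as a whole (0.7200 to each of 5 players), which exceeds 1, so the social optimum is full contribution: group total = 3.600 × 70 = 252.00.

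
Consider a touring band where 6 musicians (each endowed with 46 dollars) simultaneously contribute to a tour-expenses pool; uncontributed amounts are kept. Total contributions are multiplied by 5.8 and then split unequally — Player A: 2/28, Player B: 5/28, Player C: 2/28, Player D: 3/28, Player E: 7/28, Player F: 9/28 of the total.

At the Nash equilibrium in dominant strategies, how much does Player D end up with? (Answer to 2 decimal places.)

131.76 dollars

A player with share s gets back 5.8·s per unit contributed, so full contribution is dominant for anyone with s > 1/5.8 = 0.1724 and zero contribution is dominant for anyone below.
Player B, Player E and Player F are above the threshold, contributing 46 each; the remaining 3 contribute 0. Total contributed: 138.
Player D keeps 46 and receives 5.8 × 138 × 3/28 = 85.76 from the tour-expenses pool, for a payoff of 131.76.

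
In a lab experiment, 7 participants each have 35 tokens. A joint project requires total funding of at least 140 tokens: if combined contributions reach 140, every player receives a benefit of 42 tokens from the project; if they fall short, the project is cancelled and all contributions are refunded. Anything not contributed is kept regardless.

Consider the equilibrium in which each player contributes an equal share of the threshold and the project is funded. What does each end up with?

Equal share of the threshold: 140/7 = 20.
At this profile no one gains by cutting their contribution: any cut drops the total below 140, the project is cancelled, contributions are refunded, and the deviator ends with 35, which is less than 35 − 20 + 42 = 57. Contributing more than 20 just wastes the excess. So contributing exactly 20 is a best response.
Each player's payoff: 35 − 20 + 42 = 57.

57 tokens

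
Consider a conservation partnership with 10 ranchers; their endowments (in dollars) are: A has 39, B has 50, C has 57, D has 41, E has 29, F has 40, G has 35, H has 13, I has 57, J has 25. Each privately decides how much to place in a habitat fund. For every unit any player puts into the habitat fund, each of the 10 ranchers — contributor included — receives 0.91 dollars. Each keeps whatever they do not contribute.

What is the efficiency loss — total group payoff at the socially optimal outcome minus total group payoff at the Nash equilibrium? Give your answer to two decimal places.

3126.60 dollars

The private return per contributed unit is 0.91 < 1 for everyone, so the Nash equilibrium is zero contribution and the group total is Σ E_j = 39 + 50 + 57 + 41 + 29 + 40 + 35 + 13 + 57 + 25 = 386.
Each contributed unit returns 9.100 to the group, so the social optimum is full contribution by everyone: group total = 9.100 × 386 = 3512.60.
Efficiency loss = (9.100 − 1) × 386 = 3126.60.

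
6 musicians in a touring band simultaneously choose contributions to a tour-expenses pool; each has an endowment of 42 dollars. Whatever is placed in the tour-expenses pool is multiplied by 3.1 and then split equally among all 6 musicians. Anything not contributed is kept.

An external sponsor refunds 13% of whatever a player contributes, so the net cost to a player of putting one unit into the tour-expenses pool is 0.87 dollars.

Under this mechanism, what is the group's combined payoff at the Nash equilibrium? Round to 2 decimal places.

252.00 dollars

Even with the mechanism, each unit contributed returns only (3.1/6) / 0.87 = 0.5939 per unit of net cost, so contributing nothing is still dominant.
At the Nash equilibrium no one contributes; group total payoff = 6 × 42 = 252.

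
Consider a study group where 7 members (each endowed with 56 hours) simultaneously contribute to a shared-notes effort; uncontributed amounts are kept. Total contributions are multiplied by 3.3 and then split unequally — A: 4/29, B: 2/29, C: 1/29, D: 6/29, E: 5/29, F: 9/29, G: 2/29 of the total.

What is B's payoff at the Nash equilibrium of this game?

68.74 hours

Each unit j contributes comes back to j as 3.3 × (j's share), so j prefers to contribute only if that share exceeds 1/3.3 = 0.3030; otherwise keeping the unit dominates.
Only F (9/29) clears that bar, contributing 56; the remaining 6 contribute 0. Total contributed: 56.
B keeps 56 and receives 3.3 × 56 × 2/29 = 12.74 from the shared-notes effort, for a payoff of 68.74.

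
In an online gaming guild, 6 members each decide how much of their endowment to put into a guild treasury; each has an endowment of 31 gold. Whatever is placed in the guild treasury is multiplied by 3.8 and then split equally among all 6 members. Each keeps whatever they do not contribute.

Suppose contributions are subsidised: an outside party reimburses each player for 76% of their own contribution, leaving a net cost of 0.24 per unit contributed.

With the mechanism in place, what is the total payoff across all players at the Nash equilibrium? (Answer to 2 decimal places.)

With the mechanism, a contributed unit returns (3.8/6) / 0.24 = 2.6389 per unit of net cost to the contributor — now above 1 — so contributing fully is weakly dominant for every player.
So the Nash equilibrium is full contribution by all 6; the group earns 6 × (31 × 0.76 + 3.8 × 31) = 848.16.

848.16 gold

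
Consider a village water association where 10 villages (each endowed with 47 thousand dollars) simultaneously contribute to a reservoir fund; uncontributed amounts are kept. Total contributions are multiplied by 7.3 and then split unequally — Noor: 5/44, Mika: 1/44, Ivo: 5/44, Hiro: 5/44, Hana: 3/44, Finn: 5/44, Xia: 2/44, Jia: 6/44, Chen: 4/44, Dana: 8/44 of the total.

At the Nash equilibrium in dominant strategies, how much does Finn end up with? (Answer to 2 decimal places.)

85.99 thousand dollars

Each unit j contributes comes back to j as 7.3 × (j's share), so j prefers to contribute only if that share exceeds 1/7.3 = 0.1370; otherwise keeping the unit dominates.
Dana alone (share 8/44) is above the threshold, contributing 47; the remaining 9 contribute 0. Total contributed: 47.
Finn keeps 47 and receives 7.3 × 47 × 5/44 = 38.99 from the reservoir fund, for a payoff of 85.99.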